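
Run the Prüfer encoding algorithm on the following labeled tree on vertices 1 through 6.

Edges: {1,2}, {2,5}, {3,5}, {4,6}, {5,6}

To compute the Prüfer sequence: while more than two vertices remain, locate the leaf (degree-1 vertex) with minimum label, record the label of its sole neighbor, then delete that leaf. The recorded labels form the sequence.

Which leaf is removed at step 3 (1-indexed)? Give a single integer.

Answer: 3

Derivation:
Step 1: current leaves = {1,3,4}. Remove leaf 1 (neighbor: 2).
Step 2: current leaves = {2,3,4}. Remove leaf 2 (neighbor: 5).
Step 3: current leaves = {3,4}. Remove leaf 3 (neighbor: 5).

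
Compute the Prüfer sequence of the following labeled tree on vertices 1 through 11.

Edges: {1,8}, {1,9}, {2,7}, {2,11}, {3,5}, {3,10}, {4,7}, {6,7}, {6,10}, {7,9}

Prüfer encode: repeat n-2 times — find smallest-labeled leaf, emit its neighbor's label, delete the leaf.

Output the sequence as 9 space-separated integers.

Step 1: leaves = {4,5,8,11}. Remove smallest leaf 4, emit neighbor 7.
Step 2: leaves = {5,8,11}. Remove smallest leaf 5, emit neighbor 3.
Step 3: leaves = {3,8,11}. Remove smallest leaf 3, emit neighbor 10.
Step 4: leaves = {8,10,11}. Remove smallest leaf 8, emit neighbor 1.
Step 5: leaves = {1,10,11}. Remove smallest leaf 1, emit neighbor 9.
Step 6: leaves = {9,10,11}. Remove smallest leaf 9, emit neighbor 7.
Step 7: leaves = {10,11}. Remove smallest leaf 10, emit neighbor 6.
Step 8: leaves = {6,11}. Remove smallest leaf 6, emit neighbor 7.
Step 9: leaves = {7,11}. Remove smallest leaf 7, emit neighbor 2.
Done: 2 vertices remain (2, 11). Sequence = [7 3 10 1 9 7 6 7 2]

Answer: 7 3 10 1 9 7 6 7 2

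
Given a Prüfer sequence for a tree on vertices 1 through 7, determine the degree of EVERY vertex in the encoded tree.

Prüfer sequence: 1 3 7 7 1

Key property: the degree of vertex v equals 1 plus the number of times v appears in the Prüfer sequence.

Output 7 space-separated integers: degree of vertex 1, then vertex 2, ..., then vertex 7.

p_1 = 1: count[1] becomes 1
p_2 = 3: count[3] becomes 1
p_3 = 7: count[7] becomes 1
p_4 = 7: count[7] becomes 2
p_5 = 1: count[1] becomes 2
Degrees (1 + count): deg[1]=1+2=3, deg[2]=1+0=1, deg[3]=1+1=2, deg[4]=1+0=1, deg[5]=1+0=1, deg[6]=1+0=1, deg[7]=1+2=3

Answer: 3 1 2 1 1 1 3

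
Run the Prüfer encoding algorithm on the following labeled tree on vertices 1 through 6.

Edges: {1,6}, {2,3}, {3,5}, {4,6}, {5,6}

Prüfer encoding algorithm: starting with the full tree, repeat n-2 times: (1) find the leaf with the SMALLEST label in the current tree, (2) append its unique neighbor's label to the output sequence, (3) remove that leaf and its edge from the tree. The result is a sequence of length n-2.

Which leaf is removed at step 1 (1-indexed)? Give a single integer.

Answer: 1

Derivation:
Step 1: current leaves = {1,2,4}. Remove leaf 1 (neighbor: 6).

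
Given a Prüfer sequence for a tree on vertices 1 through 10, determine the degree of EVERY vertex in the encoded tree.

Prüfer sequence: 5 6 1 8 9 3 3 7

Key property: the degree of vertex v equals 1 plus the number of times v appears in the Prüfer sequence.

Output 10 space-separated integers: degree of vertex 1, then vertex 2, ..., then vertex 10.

Answer: 2 1 3 1 2 2 2 2 2 1

Derivation:
p_1 = 5: count[5] becomes 1
p_2 = 6: count[6] becomes 1
p_3 = 1: count[1] becomes 1
p_4 = 8: count[8] becomes 1
p_5 = 9: count[9] becomes 1
p_6 = 3: count[3] becomes 1
p_7 = 3: count[3] becomes 2
p_8 = 7: count[7] becomes 1
Degrees (1 + count): deg[1]=1+1=2, deg[2]=1+0=1, deg[3]=1+2=3, deg[4]=1+0=1, deg[5]=1+1=2, deg[6]=1+1=2, deg[7]=1+1=2, deg[8]=1+1=2, deg[9]=1+1=2, deg[10]=1+0=1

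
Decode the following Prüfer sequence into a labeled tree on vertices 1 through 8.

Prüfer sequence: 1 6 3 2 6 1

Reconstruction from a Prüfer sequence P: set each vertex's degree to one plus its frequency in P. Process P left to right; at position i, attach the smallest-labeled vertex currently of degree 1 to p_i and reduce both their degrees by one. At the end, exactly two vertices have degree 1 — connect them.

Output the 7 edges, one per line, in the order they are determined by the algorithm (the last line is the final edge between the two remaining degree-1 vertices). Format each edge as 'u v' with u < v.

Initial degrees: {1:3, 2:2, 3:2, 4:1, 5:1, 6:3, 7:1, 8:1}
Step 1: smallest deg-1 vertex = 4, p_1 = 1. Add edge {1,4}. Now deg[4]=0, deg[1]=2.
Step 2: smallest deg-1 vertex = 5, p_2 = 6. Add edge {5,6}. Now deg[5]=0, deg[6]=2.
Step 3: smallest deg-1 vertex = 7, p_3 = 3. Add edge {3,7}. Now deg[7]=0, deg[3]=1.
Step 4: smallest deg-1 vertex = 3, p_4 = 2. Add edge {2,3}. Now deg[3]=0, deg[2]=1.
Step 5: smallest deg-1 vertex = 2, p_5 = 6. Add edge {2,6}. Now deg[2]=0, deg[6]=1.
Step 6: smallest deg-1 vertex = 6, p_6 = 1. Add edge {1,6}. Now deg[6]=0, deg[1]=1.
Final: two remaining deg-1 vertices are 1, 8. Add edge {1,8}.

Answer: 1 4
5 6
3 7
2 3
2 6
1 6
1 8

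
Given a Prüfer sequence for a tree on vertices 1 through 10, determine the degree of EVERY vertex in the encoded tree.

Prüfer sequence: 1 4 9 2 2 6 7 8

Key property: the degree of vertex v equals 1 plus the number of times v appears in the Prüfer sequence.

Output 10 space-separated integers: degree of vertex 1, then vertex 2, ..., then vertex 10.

p_1 = 1: count[1] becomes 1
p_2 = 4: count[4] becomes 1
p_3 = 9: count[9] becomes 1
p_4 = 2: count[2] becomes 1
p_5 = 2: count[2] becomes 2
p_6 = 6: count[6] becomes 1
p_7 = 7: count[7] becomes 1
p_8 = 8: count[8] becomes 1
Degrees (1 + count): deg[1]=1+1=2, deg[2]=1+2=3, deg[3]=1+0=1, deg[4]=1+1=2, deg[5]=1+0=1, deg[6]=1+1=2, deg[7]=1+1=2, deg[8]=1+1=2, deg[9]=1+1=2, deg[10]=1+0=1

Answer: 2 3 1 2 1 2 2 2 2 1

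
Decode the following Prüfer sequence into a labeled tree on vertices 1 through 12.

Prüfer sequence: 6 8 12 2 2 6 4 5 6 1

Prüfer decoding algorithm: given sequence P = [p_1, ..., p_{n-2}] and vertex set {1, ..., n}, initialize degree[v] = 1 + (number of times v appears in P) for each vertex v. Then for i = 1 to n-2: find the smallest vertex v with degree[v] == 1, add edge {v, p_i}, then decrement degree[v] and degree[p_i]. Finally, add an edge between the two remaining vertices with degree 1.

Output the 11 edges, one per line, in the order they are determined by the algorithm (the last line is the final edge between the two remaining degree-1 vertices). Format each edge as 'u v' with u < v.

Initial degrees: {1:2, 2:3, 3:1, 4:2, 5:2, 6:4, 7:1, 8:2, 9:1, 10:1, 11:1, 12:2}
Step 1: smallest deg-1 vertex = 3, p_1 = 6. Add edge {3,6}. Now deg[3]=0, deg[6]=3.
Step 2: smallest deg-1 vertex = 7, p_2 = 8. Add edge {7,8}. Now deg[7]=0, deg[8]=1.
Step 3: smallest deg-1 vertex = 8, p_3 = 12. Add edge {8,12}. Now deg[8]=0, deg[12]=1.
Step 4: smallest deg-1 vertex = 9, p_4 = 2. Add edge {2,9}. Now deg[9]=0, deg[2]=2.
Step 5: smallest deg-1 vertex = 10, p_5 = 2. Add edge {2,10}. Now deg[10]=0, deg[2]=1.
Step 6: smallest deg-1 vertex = 2, p_6 = 6. Add edge {2,6}. Now deg[2]=0, deg[6]=2.
Step 7: smallest deg-1 vertex = 11, p_7 = 4. Add edge {4,11}. Now deg[11]=0, deg[4]=1.
Step 8: smallest deg-1 vertex = 4, p_8 = 5. Add edge {4,5}. Now deg[4]=0, deg[5]=1.
Step 9: smallest deg-1 vertex = 5, p_9 = 6. Add edge {5,6}. Now deg[5]=0, deg[6]=1.
Step 10: smallest deg-1 vertex = 6, p_10 = 1. Add edge {1,6}. Now deg[6]=0, deg[1]=1.
Final: two remaining deg-1 vertices are 1, 12. Add edge {1,12}.

Answer: 3 6
7 8
8 12
2 9
2 10
2 6
4 11
4 5
5 6
1 6
1 12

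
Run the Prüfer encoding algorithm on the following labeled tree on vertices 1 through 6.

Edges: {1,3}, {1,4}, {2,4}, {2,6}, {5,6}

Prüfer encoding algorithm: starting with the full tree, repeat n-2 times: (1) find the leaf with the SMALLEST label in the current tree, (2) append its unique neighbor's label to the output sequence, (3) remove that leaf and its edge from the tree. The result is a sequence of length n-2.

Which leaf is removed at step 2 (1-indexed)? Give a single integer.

Answer: 1

Derivation:
Step 1: current leaves = {3,5}. Remove leaf 3 (neighbor: 1).
Step 2: current leaves = {1,5}. Remove leaf 1 (neighbor: 4).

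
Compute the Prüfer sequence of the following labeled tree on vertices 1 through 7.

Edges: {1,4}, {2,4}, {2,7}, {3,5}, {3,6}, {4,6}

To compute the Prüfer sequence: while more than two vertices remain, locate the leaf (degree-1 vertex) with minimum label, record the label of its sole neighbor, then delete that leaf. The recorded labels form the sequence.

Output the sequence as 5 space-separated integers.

Step 1: leaves = {1,5,7}. Remove smallest leaf 1, emit neighbor 4.
Step 2: leaves = {5,7}. Remove smallest leaf 5, emit neighbor 3.
Step 3: leaves = {3,7}. Remove smallest leaf 3, emit neighbor 6.
Step 4: leaves = {6,7}. Remove smallest leaf 6, emit neighbor 4.
Step 5: leaves = {4,7}. Remove smallest leaf 4, emit neighbor 2.
Done: 2 vertices remain (2, 7). Sequence = [4 3 6 4 2]

Answer: 4 3 6 4 2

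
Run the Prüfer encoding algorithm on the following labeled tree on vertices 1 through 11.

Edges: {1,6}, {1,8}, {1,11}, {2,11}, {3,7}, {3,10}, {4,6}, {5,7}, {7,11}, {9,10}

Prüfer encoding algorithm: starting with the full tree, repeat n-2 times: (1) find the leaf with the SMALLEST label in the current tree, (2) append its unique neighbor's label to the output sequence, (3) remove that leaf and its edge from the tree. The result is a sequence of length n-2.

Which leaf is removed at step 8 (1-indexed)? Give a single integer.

Answer: 10

Derivation:
Step 1: current leaves = {2,4,5,8,9}. Remove leaf 2 (neighbor: 11).
Step 2: current leaves = {4,5,8,9}. Remove leaf 4 (neighbor: 6).
Step 3: current leaves = {5,6,8,9}. Remove leaf 5 (neighbor: 7).
Step 4: current leaves = {6,8,9}. Remove leaf 6 (neighbor: 1).
Step 5: current leaves = {8,9}. Remove leaf 8 (neighbor: 1).
Step 6: current leaves = {1,9}. Remove leaf 1 (neighbor: 11).
Step 7: current leaves = {9,11}. Remove leaf 9 (neighbor: 10).
Step 8: current leaves = {10,11}. Remove leaf 10 (neighbor: 3).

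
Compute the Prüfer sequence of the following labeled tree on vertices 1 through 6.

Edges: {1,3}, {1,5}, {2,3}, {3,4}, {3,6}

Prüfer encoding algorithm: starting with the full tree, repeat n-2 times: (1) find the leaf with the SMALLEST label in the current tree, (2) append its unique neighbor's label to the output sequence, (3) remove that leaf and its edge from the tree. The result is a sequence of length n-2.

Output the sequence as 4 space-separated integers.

Step 1: leaves = {2,4,5,6}. Remove smallest leaf 2, emit neighbor 3.
Step 2: leaves = {4,5,6}. Remove smallest leaf 4, emit neighbor 3.
Step 3: leaves = {5,6}. Remove smallest leaf 5, emit neighbor 1.
Step 4: leaves = {1,6}. Remove smallest leaf 1, emit neighbor 3.
Done: 2 vertices remain (3, 6). Sequence = [3 3 1 3]

Answer: 3 3 1 3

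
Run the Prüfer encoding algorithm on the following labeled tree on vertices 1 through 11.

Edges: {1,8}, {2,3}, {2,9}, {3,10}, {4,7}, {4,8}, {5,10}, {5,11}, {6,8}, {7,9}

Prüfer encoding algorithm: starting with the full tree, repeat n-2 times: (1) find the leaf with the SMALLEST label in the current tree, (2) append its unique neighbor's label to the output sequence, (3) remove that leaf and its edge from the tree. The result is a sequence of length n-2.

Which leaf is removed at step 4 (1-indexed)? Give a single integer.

Step 1: current leaves = {1,6,11}. Remove leaf 1 (neighbor: 8).
Step 2: current leaves = {6,11}. Remove leaf 6 (neighbor: 8).
Step 3: current leaves = {8,11}. Remove leaf 8 (neighbor: 4).
Step 4: current leaves = {4,11}. Remove leaf 4 (neighbor: 7).

Answer: 4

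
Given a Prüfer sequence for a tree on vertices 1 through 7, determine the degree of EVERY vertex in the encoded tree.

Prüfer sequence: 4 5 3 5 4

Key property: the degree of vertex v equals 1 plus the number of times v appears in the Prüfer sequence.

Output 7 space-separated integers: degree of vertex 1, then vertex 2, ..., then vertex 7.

p_1 = 4: count[4] becomes 1
p_2 = 5: count[5] becomes 1
p_3 = 3: count[3] becomes 1
p_4 = 5: count[5] becomes 2
p_5 = 4: count[4] becomes 2
Degrees (1 + count): deg[1]=1+0=1, deg[2]=1+0=1, deg[3]=1+1=2, deg[4]=1+2=3, deg[5]=1+2=3, deg[6]=1+0=1, deg[7]=1+0=1

Answer: 1 1 2 3 3 1 1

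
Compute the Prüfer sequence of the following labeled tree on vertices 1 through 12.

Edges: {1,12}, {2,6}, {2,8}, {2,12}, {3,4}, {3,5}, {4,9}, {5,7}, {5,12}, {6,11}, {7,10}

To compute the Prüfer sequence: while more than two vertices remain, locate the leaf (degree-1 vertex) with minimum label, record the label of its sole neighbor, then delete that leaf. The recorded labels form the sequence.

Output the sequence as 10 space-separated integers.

Step 1: leaves = {1,8,9,10,11}. Remove smallest leaf 1, emit neighbor 12.
Step 2: leaves = {8,9,10,11}. Remove smallest leaf 8, emit neighbor 2.
Step 3: leaves = {9,10,11}. Remove smallest leaf 9, emit neighbor 4.
Step 4: leaves = {4,10,11}. Remove smallest leaf 4, emit neighbor 3.
Step 5: leaves = {3,10,11}. Remove smallest leaf 3, emit neighbor 5.
Step 6: leaves = {10,11}. Remove smallest leaf 10, emit neighbor 7.
Step 7: leaves = {7,11}. Remove smallest leaf 7, emit neighbor 5.
Step 8: leaves = {5,11}. Remove smallest leaf 5, emit neighbor 12.
Step 9: leaves = {11,12}. Remove smallest leaf 11, emit neighbor 6.
Step 10: leaves = {6,12}. Remove smallest leaf 6, emit neighbor 2.
Done: 2 vertices remain (2, 12). Sequence = [12 2 4 3 5 7 5 12 6 2]

Answer: 12 2 4 3 5 7 5 12 6 2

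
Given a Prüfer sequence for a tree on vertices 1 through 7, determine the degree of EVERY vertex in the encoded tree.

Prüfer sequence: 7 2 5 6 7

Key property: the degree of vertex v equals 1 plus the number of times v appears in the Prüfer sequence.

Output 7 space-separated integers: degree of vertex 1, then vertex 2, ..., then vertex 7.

Answer: 1 2 1 1 2 2 3

Derivation:
p_1 = 7: count[7] becomes 1
p_2 = 2: count[2] becomes 1
p_3 = 5: count[5] becomes 1
p_4 = 6: count[6] becomes 1
p_5 = 7: count[7] becomes 2
Degrees (1 + count): deg[1]=1+0=1, deg[2]=1+1=2, deg[3]=1+0=1, deg[4]=1+0=1, deg[5]=1+1=2, deg[6]=1+1=2, deg[7]=1+2=3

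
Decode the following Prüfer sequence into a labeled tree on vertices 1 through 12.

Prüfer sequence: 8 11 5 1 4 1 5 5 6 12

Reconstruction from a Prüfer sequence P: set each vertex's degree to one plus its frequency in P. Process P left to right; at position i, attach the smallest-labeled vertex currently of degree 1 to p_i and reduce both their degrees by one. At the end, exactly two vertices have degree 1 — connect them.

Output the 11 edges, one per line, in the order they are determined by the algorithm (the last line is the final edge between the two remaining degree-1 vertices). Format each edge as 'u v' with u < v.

Answer: 2 8
3 11
5 7
1 8
4 9
1 4
1 5
5 10
5 6
6 12
11 12

Derivation:
Initial degrees: {1:3, 2:1, 3:1, 4:2, 5:4, 6:2, 7:1, 8:2, 9:1, 10:1, 11:2, 12:2}
Step 1: smallest deg-1 vertex = 2, p_1 = 8. Add edge {2,8}. Now deg[2]=0, deg[8]=1.
Step 2: smallest deg-1 vertex = 3, p_2 = 11. Add edge {3,11}. Now deg[3]=0, deg[11]=1.
Step 3: smallest deg-1 vertex = 7, p_3 = 5. Add edge {5,7}. Now deg[7]=0, deg[5]=3.
Step 4: smallest deg-1 vertex = 8, p_4 = 1. Add edge {1,8}. Now deg[8]=0, deg[1]=2.
Step 5: smallest deg-1 vertex = 9, p_5 = 4. Add edge {4,9}. Now deg[9]=0, deg[4]=1.
Step 6: smallest deg-1 vertex = 4, p_6 = 1. Add edge {1,4}. Now deg[4]=0, deg[1]=1.
Step 7: smallest deg-1 vertex = 1, p_7 = 5. Add edge {1,5}. Now deg[1]=0, deg[5]=2.
Step 8: smallest deg-1 vertex = 10, p_8 = 5. Add edge {5,10}. Now deg[10]=0, deg[5]=1.
Step 9: smallest deg-1 vertex = 5, p_9 = 6. Add edge {5,6}. Now deg[5]=0, deg[6]=1.
Step 10: smallest deg-1 vertex = 6, p_10 = 12. Add edge {6,12}. Now deg[6]=0, deg[12]=1.
Final: two remaining deg-1 vertices are 11, 12. Add edge {11,12}.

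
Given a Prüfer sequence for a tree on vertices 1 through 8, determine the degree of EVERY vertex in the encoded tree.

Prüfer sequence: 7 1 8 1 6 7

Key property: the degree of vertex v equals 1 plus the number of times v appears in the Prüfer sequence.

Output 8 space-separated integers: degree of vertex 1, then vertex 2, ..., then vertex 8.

Answer: 3 1 1 1 1 2 3 2

Derivation:
p_1 = 7: count[7] becomes 1
p_2 = 1: count[1] becomes 1
p_3 = 8: count[8] becomes 1
p_4 = 1: count[1] becomes 2
p_5 = 6: count[6] becomes 1
p_6 = 7: count[7] becomes 2
Degrees (1 + count): deg[1]=1+2=3, deg[2]=1+0=1, deg[3]=1+0=1, deg[4]=1+0=1, deg[5]=1+0=1, deg[6]=1+1=2, deg[7]=1+2=3, deg[8]=1+1=2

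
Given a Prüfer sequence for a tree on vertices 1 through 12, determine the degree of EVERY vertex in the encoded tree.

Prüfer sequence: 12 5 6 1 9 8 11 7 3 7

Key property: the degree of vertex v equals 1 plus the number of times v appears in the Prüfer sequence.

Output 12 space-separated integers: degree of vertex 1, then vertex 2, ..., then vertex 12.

Answer: 2 1 2 1 2 2 3 2 2 1 2 2

Derivation:
p_1 = 12: count[12] becomes 1
p_2 = 5: count[5] becomes 1
p_3 = 6: count[6] becomes 1
p_4 = 1: count[1] becomes 1
p_5 = 9: count[9] becomes 1
p_6 = 8: count[8] becomes 1
p_7 = 11: count[11] becomes 1
p_8 = 7: count[7] becomes 1
p_9 = 3: count[3] becomes 1
p_10 = 7: count[7] becomes 2
Degrees (1 + count): deg[1]=1+1=2, deg[2]=1+0=1, deg[3]=1+1=2, deg[4]=1+0=1, deg[5]=1+1=2, deg[6]=1+1=2, deg[7]=1+2=3, deg[8]=1+1=2, deg[9]=1+1=2, deg[10]=1+0=1, deg[11]=1+1=2, deg[12]=1+1=2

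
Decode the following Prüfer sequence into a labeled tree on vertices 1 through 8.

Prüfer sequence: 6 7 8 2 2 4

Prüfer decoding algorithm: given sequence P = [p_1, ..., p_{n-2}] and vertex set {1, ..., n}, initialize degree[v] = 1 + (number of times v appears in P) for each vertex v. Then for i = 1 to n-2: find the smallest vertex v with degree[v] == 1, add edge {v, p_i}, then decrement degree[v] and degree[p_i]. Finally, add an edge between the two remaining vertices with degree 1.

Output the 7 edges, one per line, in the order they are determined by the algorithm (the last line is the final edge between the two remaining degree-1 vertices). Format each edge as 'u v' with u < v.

Answer: 1 6
3 7
5 8
2 6
2 7
2 4
4 8

Derivation:
Initial degrees: {1:1, 2:3, 3:1, 4:2, 5:1, 6:2, 7:2, 8:2}
Step 1: smallest deg-1 vertex = 1, p_1 = 6. Add edge {1,6}. Now deg[1]=0, deg[6]=1.
Step 2: smallest deg-1 vertex = 3, p_2 = 7. Add edge {3,7}. Now deg[3]=0, deg[7]=1.
Step 3: smallest deg-1 vertex = 5, p_3 = 8. Add edge {5,8}. Now deg[5]=0, deg[8]=1.
Step 4: smallest deg-1 vertex = 6, p_4 = 2. Add edge {2,6}. Now deg[6]=0, deg[2]=2.
Step 5: smallest deg-1 vertex = 7, p_5 = 2. Add edge {2,7}. Now deg[7]=0, deg[2]=1.
Step 6: smallest deg-1 vertex = 2, p_6 = 4. Add edge {2,4}. Now deg[2]=0, deg[4]=1.
Final: two remaining deg-1 vertices are 4, 8. Add edge {4,8}.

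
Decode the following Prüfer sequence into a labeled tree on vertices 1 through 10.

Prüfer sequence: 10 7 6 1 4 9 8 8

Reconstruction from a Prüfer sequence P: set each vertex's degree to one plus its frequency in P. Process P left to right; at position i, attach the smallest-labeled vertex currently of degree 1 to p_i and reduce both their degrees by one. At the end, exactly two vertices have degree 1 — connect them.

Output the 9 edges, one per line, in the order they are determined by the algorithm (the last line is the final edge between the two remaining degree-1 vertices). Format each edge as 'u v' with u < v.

Answer: 2 10
3 7
5 6
1 6
1 4
4 9
7 8
8 9
8 10

Derivation:
Initial degrees: {1:2, 2:1, 3:1, 4:2, 5:1, 6:2, 7:2, 8:3, 9:2, 10:2}
Step 1: smallest deg-1 vertex = 2, p_1 = 10. Add edge {2,10}. Now deg[2]=0, deg[10]=1.
Step 2: smallest deg-1 vertex = 3, p_2 = 7. Add edge {3,7}. Now deg[3]=0, deg[7]=1.
Step 3: smallest deg-1 vertex = 5, p_3 = 6. Add edge {5,6}. Now deg[5]=0, deg[6]=1.
Step 4: smallest deg-1 vertex = 6, p_4 = 1. Add edge {1,6}. Now deg[6]=0, deg[1]=1.
Step 5: smallest deg-1 vertex = 1, p_5 = 4. Add edge {1,4}. Now deg[1]=0, deg[4]=1.
Step 6: smallest deg-1 vertex = 4, p_6 = 9. Add edge {4,9}. Now deg[4]=0, deg[9]=1.
Step 7: smallest deg-1 vertex = 7, p_7 = 8. Add edge {7,8}. Now deg[7]=0, deg[8]=2.
Step 8: smallest deg-1 vertex = 9, p_8 = 8. Add edge {8,9}. Now deg[9]=0, deg[8]=1.
Final: two remaining deg-1 vertices are 8, 10. Add edge {8,10}.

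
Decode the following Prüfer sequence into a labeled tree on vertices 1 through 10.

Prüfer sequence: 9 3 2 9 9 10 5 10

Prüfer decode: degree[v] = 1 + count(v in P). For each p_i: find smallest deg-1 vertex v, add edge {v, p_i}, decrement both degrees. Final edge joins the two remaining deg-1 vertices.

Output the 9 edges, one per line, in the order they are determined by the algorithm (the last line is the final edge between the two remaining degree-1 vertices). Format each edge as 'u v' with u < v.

Answer: 1 9
3 4
2 3
2 9
6 9
7 10
5 8
5 10
9 10

Derivation:
Initial degrees: {1:1, 2:2, 3:2, 4:1, 5:2, 6:1, 7:1, 8:1, 9:4, 10:3}
Step 1: smallest deg-1 vertex = 1, p_1 = 9. Add edge {1,9}. Now deg[1]=0, deg[9]=3.
Step 2: smallest deg-1 vertex = 4, p_2 = 3. Add edge {3,4}. Now deg[4]=0, deg[3]=1.
Step 3: smallest deg-1 vertex = 3, p_3 = 2. Add edge {2,3}. Now deg[3]=0, deg[2]=1.
Step 4: smallest deg-1 vertex = 2, p_4 = 9. Add edge {2,9}. Now deg[2]=0, deg[9]=2.
Step 5: smallest deg-1 vertex = 6, p_5 = 9. Add edge {6,9}. Now deg[6]=0, deg[9]=1.
Step 6: smallest deg-1 vertex = 7, p_6 = 10. Add edge {7,10}. Now deg[7]=0, deg[10]=2.
Step 7: smallest deg-1 vertex = 8, p_7 = 5. Add edge {5,8}. Now deg[8]=0, deg[5]=1.
Step 8: smallest deg-1 vertex = 5, p_8 = 10. Add edge {5,10}. Now deg[5]=0, deg[10]=1.
Final: two remaining deg-1 vertices are 9, 10. Add edge {9,10}.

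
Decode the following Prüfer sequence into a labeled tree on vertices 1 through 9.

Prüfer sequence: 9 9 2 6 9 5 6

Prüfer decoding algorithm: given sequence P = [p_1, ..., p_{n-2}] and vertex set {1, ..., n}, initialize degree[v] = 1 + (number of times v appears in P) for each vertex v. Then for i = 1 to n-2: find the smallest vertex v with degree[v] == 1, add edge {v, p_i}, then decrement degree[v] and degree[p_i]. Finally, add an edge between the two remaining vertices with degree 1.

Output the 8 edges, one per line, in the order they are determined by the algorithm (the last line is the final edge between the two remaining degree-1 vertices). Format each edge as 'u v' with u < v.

Answer: 1 9
3 9
2 4
2 6
7 9
5 8
5 6
6 9

Derivation:
Initial degrees: {1:1, 2:2, 3:1, 4:1, 5:2, 6:3, 7:1, 8:1, 9:4}
Step 1: smallest deg-1 vertex = 1, p_1 = 9. Add edge {1,9}. Now deg[1]=0, deg[9]=3.
Step 2: smallest deg-1 vertex = 3, p_2 = 9. Add edge {3,9}. Now deg[3]=0, deg[9]=2.
Step 3: smallest deg-1 vertex = 4, p_3 = 2. Add edge {2,4}. Now deg[4]=0, deg[2]=1.
Step 4: smallest deg-1 vertex = 2, p_4 = 6. Add edge {2,6}. Now deg[2]=0, deg[6]=2.
Step 5: smallest deg-1 vertex = 7, p_5 = 9. Add edge {7,9}. Now deg[7]=0, deg[9]=1.
Step 6: smallest deg-1 vertex = 8, p_6 = 5. Add edge {5,8}. Now deg[8]=0, deg[5]=1.
Step 7: smallest deg-1 vertex = 5, p_7 = 6. Add edge {5,6}. Now deg[5]=0, deg[6]=1.
Final: two remaining deg-1 vertices are 6, 9. Add edge {6,9}.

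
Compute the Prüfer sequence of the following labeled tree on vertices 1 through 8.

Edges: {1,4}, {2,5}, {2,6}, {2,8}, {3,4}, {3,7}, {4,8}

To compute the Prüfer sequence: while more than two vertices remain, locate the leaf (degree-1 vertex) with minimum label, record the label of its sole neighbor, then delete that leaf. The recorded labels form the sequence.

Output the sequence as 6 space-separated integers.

Step 1: leaves = {1,5,6,7}. Remove smallest leaf 1, emit neighbor 4.
Step 2: leaves = {5,6,7}. Remove smallest leaf 5, emit neighbor 2.
Step 3: leaves = {6,7}. Remove smallest leaf 6, emit neighbor 2.
Step 4: leaves = {2,7}. Remove smallest leaf 2, emit neighbor 8.
Step 5: leaves = {7,8}. Remove smallest leaf 7, emit neighbor 3.
Step 6: leaves = {3,8}. Remove smallest leaf 3, emit neighbor 4.
Done: 2 vertices remain (4, 8). Sequence = [4 2 2 8 3 4]

Answer: 4 2 2 8 3 4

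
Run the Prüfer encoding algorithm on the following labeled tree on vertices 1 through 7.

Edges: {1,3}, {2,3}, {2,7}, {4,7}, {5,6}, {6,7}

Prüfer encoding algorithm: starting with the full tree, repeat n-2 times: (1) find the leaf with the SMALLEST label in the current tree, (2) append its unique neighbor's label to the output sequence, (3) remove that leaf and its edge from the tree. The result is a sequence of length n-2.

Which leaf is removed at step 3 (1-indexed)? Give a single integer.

Step 1: current leaves = {1,4,5}. Remove leaf 1 (neighbor: 3).
Step 2: current leaves = {3,4,5}. Remove leaf 3 (neighbor: 2).
Step 3: current leaves = {2,4,5}. Remove leaf 2 (neighbor: 7).

Answer: 2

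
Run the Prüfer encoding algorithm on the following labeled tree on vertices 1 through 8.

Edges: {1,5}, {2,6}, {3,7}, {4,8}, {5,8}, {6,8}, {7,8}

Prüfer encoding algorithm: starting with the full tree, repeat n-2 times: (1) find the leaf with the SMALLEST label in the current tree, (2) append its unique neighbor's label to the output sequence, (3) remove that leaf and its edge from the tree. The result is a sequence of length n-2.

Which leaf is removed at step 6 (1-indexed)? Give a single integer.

Answer: 6

Derivation:
Step 1: current leaves = {1,2,3,4}. Remove leaf 1 (neighbor: 5).
Step 2: current leaves = {2,3,4,5}. Remove leaf 2 (neighbor: 6).
Step 3: current leaves = {3,4,5,6}. Remove leaf 3 (neighbor: 7).
Step 4: current leaves = {4,5,6,7}. Remove leaf 4 (neighbor: 8).
Step 5: current leaves = {5,6,7}. Remove leaf 5 (neighbor: 8).
Step 6: current leaves = {6,7}. Remove leaf 6 (neighbor: 8).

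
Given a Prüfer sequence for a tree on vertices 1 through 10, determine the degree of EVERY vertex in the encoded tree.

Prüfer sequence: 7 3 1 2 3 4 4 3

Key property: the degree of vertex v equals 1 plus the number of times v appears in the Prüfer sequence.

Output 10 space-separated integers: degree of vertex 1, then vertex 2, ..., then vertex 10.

p_1 = 7: count[7] becomes 1
p_2 = 3: count[3] becomes 1
p_3 = 1: count[1] becomes 1
p_4 = 2: count[2] becomes 1
p_5 = 3: count[3] becomes 2
p_6 = 4: count[4] becomes 1
p_7 = 4: count[4] becomes 2
p_8 = 3: count[3] becomes 3
Degrees (1 + count): deg[1]=1+1=2, deg[2]=1+1=2, deg[3]=1+3=4, deg[4]=1+2=3, deg[5]=1+0=1, deg[6]=1+0=1, deg[7]=1+1=2, deg[8]=1+0=1, deg[9]=1+0=1, deg[10]=1+0=1

Answer: 2 2 4 3 1 1 2 1 1 1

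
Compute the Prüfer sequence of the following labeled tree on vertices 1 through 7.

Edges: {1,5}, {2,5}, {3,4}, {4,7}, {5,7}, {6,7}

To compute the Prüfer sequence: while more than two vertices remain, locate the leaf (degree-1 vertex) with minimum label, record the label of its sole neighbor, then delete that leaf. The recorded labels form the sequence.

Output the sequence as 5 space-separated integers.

Step 1: leaves = {1,2,3,6}. Remove smallest leaf 1, emit neighbor 5.
Step 2: leaves = {2,3,6}. Remove smallest leaf 2, emit neighbor 5.
Step 3: leaves = {3,5,6}. Remove smallest leaf 3, emit neighbor 4.
Step 4: leaves = {4,5,6}. Remove smallest leaf 4, emit neighbor 7.
Step 5: leaves = {5,6}. Remove smallest leaf 5, emit neighbor 7.
Done: 2 vertices remain (6, 7). Sequence = [5 5 4 7 7]

Answer: 5 5 4 7 7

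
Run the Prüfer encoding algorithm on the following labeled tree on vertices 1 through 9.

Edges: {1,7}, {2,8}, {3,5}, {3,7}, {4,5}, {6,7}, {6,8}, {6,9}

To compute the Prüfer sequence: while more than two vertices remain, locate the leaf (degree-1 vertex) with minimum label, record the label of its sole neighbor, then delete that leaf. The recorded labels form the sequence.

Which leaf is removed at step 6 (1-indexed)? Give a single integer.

Answer: 7

Derivation:
Step 1: current leaves = {1,2,4,9}. Remove leaf 1 (neighbor: 7).
Step 2: current leaves = {2,4,9}. Remove leaf 2 (neighbor: 8).
Step 3: current leaves = {4,8,9}. Remove leaf 4 (neighbor: 5).
Step 4: current leaves = {5,8,9}. Remove leaf 5 (neighbor: 3).
Step 5: current leaves = {3,8,9}. Remove leaf 3 (neighbor: 7).
Step 6: current leaves = {7,8,9}. Remove leaf 7 (neighbor: 6).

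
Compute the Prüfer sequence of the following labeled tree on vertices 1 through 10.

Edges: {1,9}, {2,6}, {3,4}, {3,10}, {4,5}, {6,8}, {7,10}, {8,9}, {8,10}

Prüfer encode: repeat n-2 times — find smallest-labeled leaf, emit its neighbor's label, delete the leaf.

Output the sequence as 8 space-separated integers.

Step 1: leaves = {1,2,5,7}. Remove smallest leaf 1, emit neighbor 9.
Step 2: leaves = {2,5,7,9}. Remove smallest leaf 2, emit neighbor 6.
Step 3: leaves = {5,6,7,9}. Remove smallest leaf 5, emit neighbor 4.
Step 4: leaves = {4,6,7,9}. Remove smallest leaf 4, emit neighbor 3.
Step 5: leaves = {3,6,7,9}. Remove smallest leaf 3, emit neighbor 10.
Step 6: leaves = {6,7,9}. Remove smallest leaf 6, emit neighbor 8.
Step 7: leaves = {7,9}. Remove smallest leaf 7, emit neighbor 10.
Step 8: leaves = {9,10}. Remove smallest leaf 9, emit neighbor 8.
Done: 2 vertices remain (8, 10). Sequence = [9 6 4 3 10 8 10 8]

Answer: 9 6 4 3 10 8 10 8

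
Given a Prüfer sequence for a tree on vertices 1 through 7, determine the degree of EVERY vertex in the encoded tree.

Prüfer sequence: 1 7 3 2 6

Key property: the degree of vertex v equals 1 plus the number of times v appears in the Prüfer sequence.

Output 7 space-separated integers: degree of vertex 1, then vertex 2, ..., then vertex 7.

Answer: 2 2 2 1 1 2 2

Derivation:
p_1 = 1: count[1] becomes 1
p_2 = 7: count[7] becomes 1
p_3 = 3: count[3] becomes 1
p_4 = 2: count[2] becomes 1
p_5 = 6: count[6] becomes 1
Degrees (1 + count): deg[1]=1+1=2, deg[2]=1+1=2, deg[3]=1+1=2, deg[4]=1+0=1, deg[5]=1+0=1, deg[6]=1+1=2, deg[7]=1+1=2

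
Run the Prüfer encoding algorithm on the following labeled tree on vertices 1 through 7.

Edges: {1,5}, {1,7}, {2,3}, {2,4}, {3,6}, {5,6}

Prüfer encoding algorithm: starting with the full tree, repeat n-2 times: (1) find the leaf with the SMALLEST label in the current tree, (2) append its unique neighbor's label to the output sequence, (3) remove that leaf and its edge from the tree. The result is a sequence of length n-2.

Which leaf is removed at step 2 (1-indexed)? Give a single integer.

Answer: 2

Derivation:
Step 1: current leaves = {4,7}. Remove leaf 4 (neighbor: 2).
Step 2: current leaves = {2,7}. Remove leaf 2 (neighbor: 3).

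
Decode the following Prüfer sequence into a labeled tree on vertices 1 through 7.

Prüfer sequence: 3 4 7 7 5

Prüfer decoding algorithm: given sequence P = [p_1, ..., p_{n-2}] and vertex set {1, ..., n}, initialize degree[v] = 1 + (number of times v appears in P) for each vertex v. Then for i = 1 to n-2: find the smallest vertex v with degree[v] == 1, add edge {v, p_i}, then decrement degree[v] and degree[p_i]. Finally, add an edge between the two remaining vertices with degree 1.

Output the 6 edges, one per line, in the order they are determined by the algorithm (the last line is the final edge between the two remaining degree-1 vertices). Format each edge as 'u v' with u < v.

Initial degrees: {1:1, 2:1, 3:2, 4:2, 5:2, 6:1, 7:3}
Step 1: smallest deg-1 vertex = 1, p_1 = 3. Add edge {1,3}. Now deg[1]=0, deg[3]=1.
Step 2: smallest deg-1 vertex = 2, p_2 = 4. Add edge {2,4}. Now deg[2]=0, deg[4]=1.
Step 3: smallest deg-1 vertex = 3, p_3 = 7. Add edge {3,7}. Now deg[3]=0, deg[7]=2.
Step 4: smallest deg-1 vertex = 4, p_4 = 7. Add edge {4,7}. Now deg[4]=0, deg[7]=1.
Step 5: smallest deg-1 vertex = 6, p_5 = 5. Add edge {5,6}. Now deg[6]=0, deg[5]=1.
Final: two remaining deg-1 vertices are 5, 7. Add edge {5,7}.

Answer: 1 3
2 4
3 7
4 7
5 6
5 7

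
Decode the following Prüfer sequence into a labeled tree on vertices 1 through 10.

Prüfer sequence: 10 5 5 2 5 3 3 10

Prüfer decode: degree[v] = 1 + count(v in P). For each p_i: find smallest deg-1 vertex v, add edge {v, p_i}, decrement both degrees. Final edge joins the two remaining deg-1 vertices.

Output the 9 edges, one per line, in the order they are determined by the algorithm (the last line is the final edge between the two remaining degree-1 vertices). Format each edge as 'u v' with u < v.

Initial degrees: {1:1, 2:2, 3:3, 4:1, 5:4, 6:1, 7:1, 8:1, 9:1, 10:3}
Step 1: smallest deg-1 vertex = 1, p_1 = 10. Add edge {1,10}. Now deg[1]=0, deg[10]=2.
Step 2: smallest deg-1 vertex = 4, p_2 = 5. Add edge {4,5}. Now deg[4]=0, deg[5]=3.
Step 3: smallest deg-1 vertex = 6, p_3 = 5. Add edge {5,6}. Now deg[6]=0, deg[5]=2.
Step 4: smallest deg-1 vertex = 7, p_4 = 2. Add edge {2,7}. Now deg[7]=0, deg[2]=1.
Step 5: smallest deg-1 vertex = 2, p_5 = 5. Add edge {2,5}. Now deg[2]=0, deg[5]=1.
Step 6: smallest deg-1 vertex = 5, p_6 = 3. Add edge {3,5}. Now deg[5]=0, deg[3]=2.
Step 7: smallest deg-1 vertex = 8, p_7 = 3. Add edge {3,8}. Now deg[8]=0, deg[3]=1.
Step 8: smallest deg-1 vertex = 3, p_8 = 10. Add edge {3,10}. Now deg[3]=0, deg[10]=1.
Final: two remaining deg-1 vertices are 9, 10. Add edge {9,10}.

Answer: 1 10
4 5
5 6
2 7
2 5
3 5
3 8
3 10
9 10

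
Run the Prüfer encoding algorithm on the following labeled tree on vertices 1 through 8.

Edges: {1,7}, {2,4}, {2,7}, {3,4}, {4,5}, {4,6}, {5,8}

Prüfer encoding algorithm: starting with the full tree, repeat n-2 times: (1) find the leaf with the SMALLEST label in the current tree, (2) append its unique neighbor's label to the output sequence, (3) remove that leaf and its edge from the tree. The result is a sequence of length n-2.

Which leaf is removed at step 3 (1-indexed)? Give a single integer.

Step 1: current leaves = {1,3,6,8}. Remove leaf 1 (neighbor: 7).
Step 2: current leaves = {3,6,7,8}. Remove leaf 3 (neighbor: 4).
Step 3: current leaves = {6,7,8}. Remove leaf 6 (neighbor: 4).

Answer: 6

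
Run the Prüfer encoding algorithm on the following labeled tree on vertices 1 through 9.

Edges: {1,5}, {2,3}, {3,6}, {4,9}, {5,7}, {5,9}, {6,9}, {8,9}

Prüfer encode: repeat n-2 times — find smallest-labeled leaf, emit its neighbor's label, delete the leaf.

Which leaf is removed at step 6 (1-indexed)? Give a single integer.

Answer: 7

Derivation:
Step 1: current leaves = {1,2,4,7,8}. Remove leaf 1 (neighbor: 5).
Step 2: current leaves = {2,4,7,8}. Remove leaf 2 (neighbor: 3).
Step 3: current leaves = {3,4,7,8}. Remove leaf 3 (neighbor: 6).
Step 4: current leaves = {4,6,7,8}. Remove leaf 4 (neighbor: 9).
Step 5: current leaves = {6,7,8}. Remove leaf 6 (neighbor: 9).
Step 6: current leaves = {7,8}. Remove leaf 7 (neighbor: 5).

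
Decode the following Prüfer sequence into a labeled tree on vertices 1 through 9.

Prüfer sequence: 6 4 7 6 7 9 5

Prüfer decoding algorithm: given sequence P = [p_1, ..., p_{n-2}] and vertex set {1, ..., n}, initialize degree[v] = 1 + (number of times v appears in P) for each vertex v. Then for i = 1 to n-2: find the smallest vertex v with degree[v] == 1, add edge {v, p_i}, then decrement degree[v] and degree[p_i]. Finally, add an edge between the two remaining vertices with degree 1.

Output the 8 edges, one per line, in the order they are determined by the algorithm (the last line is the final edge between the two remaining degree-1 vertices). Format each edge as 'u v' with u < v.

Initial degrees: {1:1, 2:1, 3:1, 4:2, 5:2, 6:3, 7:3, 8:1, 9:2}
Step 1: smallest deg-1 vertex = 1, p_1 = 6. Add edge {1,6}. Now deg[1]=0, deg[6]=2.
Step 2: smallest deg-1 vertex = 2, p_2 = 4. Add edge {2,4}. Now deg[2]=0, deg[4]=1.
Step 3: smallest deg-1 vertex = 3, p_3 = 7. Add edge {3,7}. Now deg[3]=0, deg[7]=2.
Step 4: smallest deg-1 vertex = 4, p_4 = 6. Add edge {4,6}. Now deg[4]=0, deg[6]=1.
Step 5: smallest deg-1 vertex = 6, p_5 = 7. Add edge {6,7}. Now deg[6]=0, deg[7]=1.
Step 6: smallest deg-1 vertex = 7, p_6 = 9. Add edge {7,9}. Now deg[7]=0, deg[9]=1.
Step 7: smallest deg-1 vertex = 8, p_7 = 5. Add edge {5,8}. Now deg[8]=0, deg[5]=1.
Final: two remaining deg-1 vertices are 5, 9. Add edge {5,9}.

Answer: 1 6
2 4
3 7
4 6
6 7
7 9
5 8
5 9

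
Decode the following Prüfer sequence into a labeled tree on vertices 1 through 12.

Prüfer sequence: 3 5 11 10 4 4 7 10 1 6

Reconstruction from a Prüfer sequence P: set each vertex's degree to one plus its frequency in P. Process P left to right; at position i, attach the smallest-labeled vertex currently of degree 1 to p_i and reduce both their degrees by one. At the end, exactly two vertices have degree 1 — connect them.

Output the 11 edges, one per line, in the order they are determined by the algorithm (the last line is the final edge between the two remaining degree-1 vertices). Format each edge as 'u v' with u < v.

Initial degrees: {1:2, 2:1, 3:2, 4:3, 5:2, 6:2, 7:2, 8:1, 9:1, 10:3, 11:2, 12:1}
Step 1: smallest deg-1 vertex = 2, p_1 = 3. Add edge {2,3}. Now deg[2]=0, deg[3]=1.
Step 2: smallest deg-1 vertex = 3, p_2 = 5. Add edge {3,5}. Now deg[3]=0, deg[5]=1.
Step 3: smallest deg-1 vertex = 5, p_3 = 11. Add edge {5,11}. Now deg[5]=0, deg[11]=1.
Step 4: smallest deg-1 vertex = 8, p_4 = 10. Add edge {8,10}. Now deg[8]=0, deg[10]=2.
Step 5: smallest deg-1 vertex = 9, p_5 = 4. Add edge {4,9}. Now deg[9]=0, deg[4]=2.
Step 6: smallest deg-1 vertex = 11, p_6 = 4. Add edge {4,11}. Now deg[11]=0, deg[4]=1.
Step 7: smallest deg-1 vertex = 4, p_7 = 7. Add edge {4,7}. Now deg[4]=0, deg[7]=1.
Step 8: smallest deg-1 vertex = 7, p_8 = 10. Add edge {7,10}. Now deg[7]=0, deg[10]=1.
Step 9: smallest deg-1 vertex = 10, p_9 = 1. Add edge {1,10}. Now deg[10]=0, deg[1]=1.
Step 10: smallest deg-1 vertex = 1, p_10 = 6. Add edge {1,6}. Now deg[1]=0, deg[6]=1.
Final: two remaining deg-1 vertices are 6, 12. Add edge {6,12}.

Answer: 2 3
3 5
5 11
8 10
4 9
4 11
4 7
7 10
1 10
1 6
6 12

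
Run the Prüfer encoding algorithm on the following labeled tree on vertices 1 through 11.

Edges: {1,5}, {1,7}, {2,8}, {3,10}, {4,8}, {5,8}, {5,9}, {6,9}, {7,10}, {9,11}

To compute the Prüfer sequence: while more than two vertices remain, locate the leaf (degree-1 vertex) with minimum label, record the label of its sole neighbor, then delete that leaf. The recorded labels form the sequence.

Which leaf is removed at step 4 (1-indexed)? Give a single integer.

Step 1: current leaves = {2,3,4,6,11}. Remove leaf 2 (neighbor: 8).
Step 2: current leaves = {3,4,6,11}. Remove leaf 3 (neighbor: 10).
Step 3: current leaves = {4,6,10,11}. Remove leaf 4 (neighbor: 8).
Step 4: current leaves = {6,8,10,11}. Remove leaf 6 (neighbor: 9).

Answer: 6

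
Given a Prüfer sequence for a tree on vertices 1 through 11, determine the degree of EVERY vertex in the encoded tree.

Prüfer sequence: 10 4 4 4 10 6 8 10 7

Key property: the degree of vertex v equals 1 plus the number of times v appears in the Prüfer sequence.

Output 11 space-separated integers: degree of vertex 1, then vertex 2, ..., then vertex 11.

Answer: 1 1 1 4 1 2 2 2 1 4 1

Derivation:
p_1 = 10: count[10] becomes 1
p_2 = 4: count[4] becomes 1
p_3 = 4: count[4] becomes 2
p_4 = 4: count[4] becomes 3
p_5 = 10: count[10] becomes 2
p_6 = 6: count[6] becomes 1
p_7 = 8: count[8] becomes 1
p_8 = 10: count[10] becomes 3
p_9 = 7: count[7] becomes 1
Degrees (1 + count): deg[1]=1+0=1, deg[2]=1+0=1, deg[3]=1+0=1, deg[4]=1+3=4, deg[5]=1+0=1, deg[6]=1+1=2, deg[7]=1+1=2, deg[8]=1+1=2, deg[9]=1+0=1, deg[10]=1+3=4, deg[11]=1+0=1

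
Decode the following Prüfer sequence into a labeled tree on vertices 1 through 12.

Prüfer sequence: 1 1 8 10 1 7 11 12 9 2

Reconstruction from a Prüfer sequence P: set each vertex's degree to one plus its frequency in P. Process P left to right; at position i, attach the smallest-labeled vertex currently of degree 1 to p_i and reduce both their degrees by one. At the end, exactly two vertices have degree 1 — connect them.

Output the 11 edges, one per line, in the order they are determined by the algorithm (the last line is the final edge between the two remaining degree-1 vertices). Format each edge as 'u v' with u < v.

Initial degrees: {1:4, 2:2, 3:1, 4:1, 5:1, 6:1, 7:2, 8:2, 9:2, 10:2, 11:2, 12:2}
Step 1: smallest deg-1 vertex = 3, p_1 = 1. Add edge {1,3}. Now deg[3]=0, deg[1]=3.
Step 2: smallest deg-1 vertex = 4, p_2 = 1. Add edge {1,4}. Now deg[4]=0, deg[1]=2.
Step 3: smallest deg-1 vertex = 5, p_3 = 8. Add edge {5,8}. Now deg[5]=0, deg[8]=1.
Step 4: smallest deg-1 vertex = 6, p_4 = 10. Add edge {6,10}. Now deg[6]=0, deg[10]=1.
Step 5: smallest deg-1 vertex = 8, p_5 = 1. Add edge {1,8}. Now deg[8]=0, deg[1]=1.
Step 6: smallest deg-1 vertex = 1, p_6 = 7. Add edge {1,7}. Now deg[1]=0, deg[7]=1.
Step 7: smallest deg-1 vertex = 7, p_7 = 11. Add edge {7,11}. Now deg[7]=0, deg[11]=1.
Step 8: smallest deg-1 vertex = 10, p_8 = 12. Add edge {10,12}. Now deg[10]=0, deg[12]=1.
Step 9: smallest deg-1 vertex = 11, p_9 = 9. Add edge {9,11}. Now deg[11]=0, deg[9]=1.
Step 10: smallest deg-1 vertex = 9, p_10 = 2. Add edge {2,9}. Now deg[9]=0, deg[2]=1.
Final: two remaining deg-1 vertices are 2, 12. Add edge {2,12}.

Answer: 1 3
1 4
5 8
6 10
1 8
1 7
7 11
10 12
9 11
2 9
2 12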